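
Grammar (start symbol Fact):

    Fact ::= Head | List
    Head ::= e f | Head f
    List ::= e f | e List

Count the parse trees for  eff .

Parse trees for eff:
  [Fact [Head [Head e f] f]]

1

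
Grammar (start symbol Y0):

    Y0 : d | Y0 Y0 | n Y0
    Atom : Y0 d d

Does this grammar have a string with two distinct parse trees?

Witness: d d d

Derivation 1: Y0 ⇒ Y0 Y0 ⇒ d Y0 ⇒ d Y0 Y0 ⇒ d d Y0 ⇒ d d d
Derivation 2: Y0 ⇒ Y0 Y0 ⇒ Y0 Y0 Y0 ⇒ d Y0 Y0 ⇒ d d Y0 ⇒ d d d

Two distinct leftmost derivations for the same string.

Ambiguous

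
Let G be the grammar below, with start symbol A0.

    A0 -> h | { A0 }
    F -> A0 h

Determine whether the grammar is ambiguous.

(F is unreachable from A0, so its rules don't affect L(A0).) L(A0) is { openⁿ atom closeⁿ : n ≥ 0 }. The bracket depth fixes n, and the derivation is forced at every step.

Unambiguous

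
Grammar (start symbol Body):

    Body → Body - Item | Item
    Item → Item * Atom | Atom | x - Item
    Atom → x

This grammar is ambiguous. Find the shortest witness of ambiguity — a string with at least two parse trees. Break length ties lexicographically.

x - x

length 1: no string has ≥2 trees
length 3: x - x has 2 parse trees

Two derivations of x - x:
  Body ⇒ Body - Item ⇒ Item - Item ⇒ Atom - Item ⇒ x - Item ⇒ x - Atom ⇒ x - x
  Body ⇒ Item ⇒ x - Item ⇒ x - Atom ⇒ x - x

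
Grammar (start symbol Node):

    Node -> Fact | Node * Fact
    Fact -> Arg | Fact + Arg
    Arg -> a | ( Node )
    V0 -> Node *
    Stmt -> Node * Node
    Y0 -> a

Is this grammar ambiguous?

Unambiguous

(V0, Stmt, Y0 are unreachable from Node, so their rules don't affect L(Node).) The grammar is stratified — Node handles '*' (left-recursive), Fact handles '+', Arg atoms. Each operator has a fixed associativity and precedence level, so every string has one parse.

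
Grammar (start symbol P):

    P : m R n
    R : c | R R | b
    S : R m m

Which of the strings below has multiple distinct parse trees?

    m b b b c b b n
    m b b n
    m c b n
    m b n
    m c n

m b b b c b b n

m b b b c b b n: 42 trees
m b b n: 1 tree
m c b n: 1 tree
m b n: 1 tree
m c n: 1 tree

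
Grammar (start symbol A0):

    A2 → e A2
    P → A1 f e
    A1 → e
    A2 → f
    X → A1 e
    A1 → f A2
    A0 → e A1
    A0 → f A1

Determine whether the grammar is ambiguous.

Unambiguous

(X, P are unreachable from A0, so their rules don't affect L(A0).) Each reachable nonterminal has at most one production per leading terminal, and all productions are right-linear; the derivation is determined token-by-token.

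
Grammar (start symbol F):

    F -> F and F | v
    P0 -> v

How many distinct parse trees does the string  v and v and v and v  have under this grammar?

5

Parse trees for v and v and v and v:
  [F [F v] and [F [F v] and [F [F v] and [F v]]]]
  [F [F v] and [F [F [F v] and [F v]] and [F v]]]
  [F [F [F v] and [F v]] and [F [F v] and [F v]]]
  [F [F [F v] and [F [F v] and [F v]]] and [F v]]
  [F [F [F [F v] and [F v]] and [F v]] and [F v]]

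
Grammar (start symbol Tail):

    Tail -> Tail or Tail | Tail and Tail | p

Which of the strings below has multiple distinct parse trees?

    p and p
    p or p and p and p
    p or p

p or p and p and p

p and p: 1 tree
p or p and p and p: 5 trees
p or p: 1 tree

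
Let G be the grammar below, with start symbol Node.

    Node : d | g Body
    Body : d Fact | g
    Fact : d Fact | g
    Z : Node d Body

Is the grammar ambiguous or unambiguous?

(Z is unreachable from Node, so its rules don't affect L(Node).) Restricted to the reachable nonterminals, every rule has the form A → t or A → t B, and no two rules for the same A share a first terminal. The grammar encodes a DFA — one run per string.

Unambiguous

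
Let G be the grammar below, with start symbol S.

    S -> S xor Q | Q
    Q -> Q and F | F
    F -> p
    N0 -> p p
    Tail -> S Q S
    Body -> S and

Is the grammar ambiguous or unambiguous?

Only S, Q, F are reachable from S; ignoring the rest: The grammar is stratified — S handles 'xor' (left-recursive), Q handles 'and', F atoms. Each operator has a fixed associativity and precedence level, so every string has one parse.

Unambiguous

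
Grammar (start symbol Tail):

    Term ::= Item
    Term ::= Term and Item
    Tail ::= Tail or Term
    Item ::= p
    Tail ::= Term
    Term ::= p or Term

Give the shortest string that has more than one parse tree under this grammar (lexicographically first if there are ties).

p or p

length 1: no string has ≥2 trees
length 3: p or p has 2 parse trees

Two derivations of p or p:
  Tail ⇒ Tail or Term ⇒ Term or Term ⇒ Item or Term ⇒ p or Term ⇒ p or Item ⇒ p or p
  Tail ⇒ Term ⇒ p or Term ⇒ p or Item ⇒ p or p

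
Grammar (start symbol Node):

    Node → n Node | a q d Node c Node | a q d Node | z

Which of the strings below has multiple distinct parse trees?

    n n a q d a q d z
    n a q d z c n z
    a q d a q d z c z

n n a q d a q d z: 1 tree
n a q d z c n z: 1 tree
a q d a q d z c z: 2 trees

a q d a q d z c z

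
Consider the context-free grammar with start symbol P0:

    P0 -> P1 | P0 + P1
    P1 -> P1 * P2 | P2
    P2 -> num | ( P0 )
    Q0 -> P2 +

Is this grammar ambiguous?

Only P0, P1, P2 are reachable from P0; ignoring the rest: This is a standard precedence ladder (P0 over P1 over P2), with each level left-recursive on its own operator ('+' at P0, '*' at P1). That structure is LR(1), hence unambiguous.

Unambiguous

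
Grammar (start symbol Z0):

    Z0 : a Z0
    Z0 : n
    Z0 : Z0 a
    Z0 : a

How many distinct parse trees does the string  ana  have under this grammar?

Parse trees for ana:
  [Z0 a [Z0 [Z0 n] a]]
  [Z0 [Z0 a [Z0 n]] a]

2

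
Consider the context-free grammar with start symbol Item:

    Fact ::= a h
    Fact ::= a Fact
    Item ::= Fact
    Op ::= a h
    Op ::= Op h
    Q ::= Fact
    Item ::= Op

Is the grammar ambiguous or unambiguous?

Witness: a h

Derivation 1: Item ⇒ Fact ⇒ a h
Derivation 2: Item ⇒ Op ⇒ a h

Two distinct leftmost derivations for the same string.

Ambiguous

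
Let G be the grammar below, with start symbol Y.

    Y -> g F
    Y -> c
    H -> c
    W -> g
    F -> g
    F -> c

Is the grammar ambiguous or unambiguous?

Unambiguous

(W, H are unreachable from Y, so their rules don't affect L(Y).) The reachable rules are right-linear with at most one rule per (nonterminal, next-terminal) pair. Each input token forces the next rule, so parsing is deterministic.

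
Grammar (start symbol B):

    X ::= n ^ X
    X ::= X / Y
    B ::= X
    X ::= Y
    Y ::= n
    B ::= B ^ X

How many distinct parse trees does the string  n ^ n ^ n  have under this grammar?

4

Parse trees for n ^ n ^ n:
  [B [X n ^ [X n ^ [X [Y n]]]]]
  [B [B [X [Y n]]] ^ [X n ^ [X [Y n]]]]
  [B [B [X n ^ [X [Y n]]]] ^ [X [Y n]]]
  [B [B [B [X [Y n]]] ^ [X [Y n]]] ^ [X [Y n]]]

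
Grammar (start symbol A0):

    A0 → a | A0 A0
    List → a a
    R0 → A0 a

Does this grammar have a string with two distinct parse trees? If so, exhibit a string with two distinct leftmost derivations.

Ambiguous

Witness: a a a

Derivation 1: A0 ⇒ A0 A0 ⇒ a A0 ⇒ a A0 A0 ⇒ a a A0 ⇒ a a a
Derivation 2: A0 ⇒ A0 A0 ⇒ A0 A0 A0 ⇒ a A0 A0 ⇒ a a A0 ⇒ a a a

Two distinct leftmost derivations for the same string.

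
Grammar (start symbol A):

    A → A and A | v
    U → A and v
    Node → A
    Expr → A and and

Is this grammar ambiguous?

Witness: v and v and v

Derivation 1: A ⇒ A and A ⇒ A and A and A ⇒ v and A and A ⇒ v and v and A ⇒ v and v and v
Derivation 2: A ⇒ A and A ⇒ v and A ⇒ v and A and A ⇒ v and v and A ⇒ v and v and v

Two distinct leftmost derivations for the same string.

Ambiguous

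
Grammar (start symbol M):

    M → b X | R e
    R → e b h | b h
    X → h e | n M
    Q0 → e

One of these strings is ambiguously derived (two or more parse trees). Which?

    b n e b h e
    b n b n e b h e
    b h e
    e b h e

b n e b h e: 1 tree
b n b n e b h e: 1 tree
b h e: 2 trees
e b h e: 1 tree

b h e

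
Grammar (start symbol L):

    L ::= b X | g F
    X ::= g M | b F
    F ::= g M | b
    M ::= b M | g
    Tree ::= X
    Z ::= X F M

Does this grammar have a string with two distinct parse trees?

(Tree, Z are unreachable from L, so their rules don't affect L(L).) Restricted to the reachable nonterminals, every rule has the form A → t or A → t B, and no two rules for the same A share a first terminal. The grammar encodes a DFA — one run per string.

Unambiguous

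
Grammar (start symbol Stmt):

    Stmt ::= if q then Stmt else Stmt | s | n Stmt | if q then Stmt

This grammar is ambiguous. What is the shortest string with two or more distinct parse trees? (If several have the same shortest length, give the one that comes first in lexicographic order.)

length 1: no string has ≥2 trees
length 2: no string has ≥2 trees
length 3: no string has ≥2 trees
length 4: no string has ≥2 trees
length 5: no string has ≥2 trees
length 6: no string has ≥2 trees
length 7: no string has ≥2 trees
length 8: no string has ≥2 trees
length 9: if q then if q then s else s has 2 parse trees

Two derivations of if q then if q then s else s:
  Stmt ⇒ if q then Stmt else Stmt ⇒ if q then if q then Stmt else Stmt ⇒ if q then if q then s else Stmt ⇒ if q then if q then s else s
  Stmt ⇒ if q then Stmt ⇒ if q then if q then Stmt else Stmt ⇒ if q then if q then s else Stmt ⇒ if q then if q then s else s

if q then if q then s else s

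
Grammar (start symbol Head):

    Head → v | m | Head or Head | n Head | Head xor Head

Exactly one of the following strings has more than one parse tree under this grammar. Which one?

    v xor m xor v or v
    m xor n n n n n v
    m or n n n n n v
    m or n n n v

v xor m xor v or v

v xor m xor v or v: 5 trees
m xor n n n n n v: 1 tree
m or n n n n n v: 1 tree
m or n n n v: 1 tree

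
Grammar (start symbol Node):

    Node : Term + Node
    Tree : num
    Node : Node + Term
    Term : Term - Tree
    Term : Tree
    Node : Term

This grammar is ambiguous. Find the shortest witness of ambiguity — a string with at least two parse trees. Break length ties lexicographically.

num + num

length 1: no string has ≥2 trees
length 3: num + num has 2 parse trees

Two derivations of num + num:
  Node ⇒ Term + Node ⇒ Tree + Node ⇒ num + Node ⇒ num + Term ⇒ num + Tree ⇒ num + num
  Node ⇒ Node + Term ⇒ Term + Term ⇒ Tree + Term ⇒ num + Term ⇒ num + Tree ⇒ num + num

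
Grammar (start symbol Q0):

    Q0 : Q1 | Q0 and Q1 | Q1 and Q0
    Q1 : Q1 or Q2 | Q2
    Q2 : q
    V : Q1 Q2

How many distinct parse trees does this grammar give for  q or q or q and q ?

Parse trees for q or q or q and q:
  [Q0 [Q0 [Q1 [Q1 [Q1 [Q2 q]] or [Q2 q]] or [Q2 q]]] and [Q1 [Q2 q]]]
  [Q0 [Q1 [Q1 [Q1 [Q2 q]] or [Q2 q]] or [Q2 q]] and [Q0 [Q1 [Q2 q]]]]

2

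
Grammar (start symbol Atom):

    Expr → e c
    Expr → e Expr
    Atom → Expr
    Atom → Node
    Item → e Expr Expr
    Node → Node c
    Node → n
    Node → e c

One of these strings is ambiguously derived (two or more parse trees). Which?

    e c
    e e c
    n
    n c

e c

e c: 2 trees
e e c: 1 tree
n: 1 tree
n c: 1 tree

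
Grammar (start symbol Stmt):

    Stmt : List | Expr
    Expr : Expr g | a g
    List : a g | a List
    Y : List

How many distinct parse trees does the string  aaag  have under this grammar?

1

Parse trees for aaag:
  [Stmt [List a [List a [List a g]]]]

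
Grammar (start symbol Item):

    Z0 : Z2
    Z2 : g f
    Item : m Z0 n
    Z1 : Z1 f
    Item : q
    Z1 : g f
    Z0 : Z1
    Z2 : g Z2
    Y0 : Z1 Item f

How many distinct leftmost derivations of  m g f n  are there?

2

Parse trees for m g f n:
  [Item m [Z0 [Z2 g f]] n]
  [Item m [Z0 [Z1 g f]] n]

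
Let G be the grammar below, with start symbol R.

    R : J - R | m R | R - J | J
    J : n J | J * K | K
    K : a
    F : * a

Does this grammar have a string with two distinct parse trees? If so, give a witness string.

Ambiguous

Witness: a - a

Derivation 1: R ⇒ J - R ⇒ K - R ⇒ a - R ⇒ a - J ⇒ a - K ⇒ a - a
Derivation 2: R ⇒ R - J ⇒ J - J ⇒ K - J ⇒ a - J ⇒ a - K ⇒ a - a

Two distinct leftmost derivations for the same string.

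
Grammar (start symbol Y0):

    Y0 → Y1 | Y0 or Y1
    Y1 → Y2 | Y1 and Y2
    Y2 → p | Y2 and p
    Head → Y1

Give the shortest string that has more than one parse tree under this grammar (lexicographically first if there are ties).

p and p

length 1: no string has ≥2 trees
length 3: p and p has 2 parse trees

Two derivations of p and p:
  Y0 ⇒ Y1 ⇒ Y2 ⇒ Y2 and p ⇒ p and p
  Y0 ⇒ Y1 ⇒ Y1 and Y2 ⇒ Y2 and Y2 ⇒ p and Y2 ⇒ p and p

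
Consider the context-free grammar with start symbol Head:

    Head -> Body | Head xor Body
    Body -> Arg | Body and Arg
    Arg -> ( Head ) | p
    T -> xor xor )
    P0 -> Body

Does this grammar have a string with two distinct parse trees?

Only Head, Body, Arg are reachable from Head; ignoring the rest: This is a standard precedence ladder (Head over Body over Arg), with each level left-recursive on its own operator ('xor' at Head, 'and' at Body). That structure is LR(1), hence unambiguous.

Unambiguous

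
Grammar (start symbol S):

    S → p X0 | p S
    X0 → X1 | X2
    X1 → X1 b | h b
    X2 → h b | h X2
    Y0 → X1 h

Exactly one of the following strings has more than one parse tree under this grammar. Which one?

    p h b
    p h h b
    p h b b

p h b: 2 trees
p h h b: 1 tree
p h b b: 1 tree

p h b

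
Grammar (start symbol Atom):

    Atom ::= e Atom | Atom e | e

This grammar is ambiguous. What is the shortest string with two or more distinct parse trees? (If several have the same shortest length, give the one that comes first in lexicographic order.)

length 1: no string has ≥2 trees
length 2: e e has 2 parse trees

Two derivations of e e:
  Atom ⇒ e Atom ⇒ e e
  Atom ⇒ Atom e ⇒ e e

e e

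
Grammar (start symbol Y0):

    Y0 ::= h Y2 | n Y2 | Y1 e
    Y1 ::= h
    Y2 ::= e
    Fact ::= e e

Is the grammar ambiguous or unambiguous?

Witness: h e

Derivation 1: Y0 ⇒ h Y2 ⇒ h e
Derivation 2: Y0 ⇒ Y1 e ⇒ h e

Two distinct leftmost derivations for the same string.

Ambiguous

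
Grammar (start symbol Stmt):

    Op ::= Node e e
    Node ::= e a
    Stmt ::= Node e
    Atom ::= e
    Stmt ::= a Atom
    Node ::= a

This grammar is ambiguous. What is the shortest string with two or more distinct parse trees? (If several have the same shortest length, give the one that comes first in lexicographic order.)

length 2: a e has 2 parse trees

Two derivations of a e:
  Stmt ⇒ Node e ⇒ a e
  Stmt ⇒ a Atom ⇒ a e

a e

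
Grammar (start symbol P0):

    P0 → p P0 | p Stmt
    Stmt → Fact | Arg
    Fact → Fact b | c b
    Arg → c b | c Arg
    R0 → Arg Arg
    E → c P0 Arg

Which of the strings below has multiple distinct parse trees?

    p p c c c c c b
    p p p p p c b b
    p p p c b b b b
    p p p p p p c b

p p p p p p c b

p p c c c c c b: 1 tree
p p p p p c b b: 1 tree
p p p c b b b b: 1 tree
p p p p p p c b: 2 trees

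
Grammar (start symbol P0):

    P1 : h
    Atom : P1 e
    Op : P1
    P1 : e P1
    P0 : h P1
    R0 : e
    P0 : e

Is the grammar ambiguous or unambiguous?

(R0, Atom, Op are unreachable from P0, so their rules don't affect L(P0).) The reachable rules are right-linear with at most one rule per (nonterminal, next-terminal) pair. Each input token forces the next rule, so parsing is deterministic.

Unambiguous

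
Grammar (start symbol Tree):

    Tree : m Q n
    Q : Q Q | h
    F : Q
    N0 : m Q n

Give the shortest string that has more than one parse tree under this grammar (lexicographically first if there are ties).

m h h h n

length 3: no string has ≥2 trees
length 4: no string has ≥2 trees
length 5: m h h h n has 2 parse trees

Two derivations of m h h h n:
  Tree ⇒ m Q n ⇒ m Q Q n ⇒ m Q Q Q n ⇒ m h Q Q n ⇒ m h h Q n ⇒ m h h h n
  Tree ⇒ m Q n ⇒ m Q Q n ⇒ m h Q n ⇒ m h Q Q n ⇒ m h h Q n ⇒ m h h h n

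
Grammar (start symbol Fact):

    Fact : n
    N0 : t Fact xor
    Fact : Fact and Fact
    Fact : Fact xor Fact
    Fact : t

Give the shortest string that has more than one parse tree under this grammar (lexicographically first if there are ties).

length 1: no string has ≥2 trees
length 3: no string has ≥2 trees
length 5: n and n and n has 2 parse trees

Two derivations of n and n and n:
  Fact ⇒ Fact and Fact ⇒ n and Fact ⇒ n and Fact and Fact ⇒ n and n and Fact ⇒ n and n and n
  Fact ⇒ Fact and Fact ⇒ Fact and Fact and Fact ⇒ n and Fact and Fact ⇒ n and n and Fact ⇒ n and n and n

n and n and n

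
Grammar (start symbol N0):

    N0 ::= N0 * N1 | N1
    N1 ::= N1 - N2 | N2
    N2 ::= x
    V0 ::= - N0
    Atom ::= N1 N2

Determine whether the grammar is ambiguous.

Unambiguous

Only N0, N1, N2 are reachable from N0; ignoring the rest: This is a standard precedence ladder (N0 over N1 over N2), with each level left-recursive on its own operator ('*' at N0, '-' at N1). That structure is LR(1), hence unambiguous.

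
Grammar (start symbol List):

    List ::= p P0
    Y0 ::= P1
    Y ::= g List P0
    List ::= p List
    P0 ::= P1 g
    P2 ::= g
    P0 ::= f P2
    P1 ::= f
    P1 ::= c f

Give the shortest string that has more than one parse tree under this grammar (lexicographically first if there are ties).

p f g

length 3: p f g has 2 parse trees

Two derivations of p f g:
  List ⇒ p P0 ⇒ p P1 g ⇒ p f g
  List ⇒ p P0 ⇒ p f P2 ⇒ p f g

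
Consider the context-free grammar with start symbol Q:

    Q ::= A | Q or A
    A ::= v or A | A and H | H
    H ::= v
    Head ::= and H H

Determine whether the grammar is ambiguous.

Ambiguous

Witness: v or v

Derivation 1: Q ⇒ A ⇒ v or A ⇒ v or H ⇒ v or v
Derivation 2: Q ⇒ Q or A ⇒ A or A ⇒ H or A ⇒ v or A ⇒ v or H ⇒ v or v

Two distinct leftmost derivations for the same string.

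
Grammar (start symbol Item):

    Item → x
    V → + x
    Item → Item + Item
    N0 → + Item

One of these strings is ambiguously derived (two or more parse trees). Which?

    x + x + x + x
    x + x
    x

x + x + x + x: 5 trees
x + x: 1 tree
x: 1 tree

x + x + x + x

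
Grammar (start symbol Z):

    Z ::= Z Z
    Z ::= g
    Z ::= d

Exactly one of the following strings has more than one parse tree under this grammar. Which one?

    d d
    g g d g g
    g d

d d: 1 tree
g g d g g: 14 trees
g d: 1 tree

g g d g g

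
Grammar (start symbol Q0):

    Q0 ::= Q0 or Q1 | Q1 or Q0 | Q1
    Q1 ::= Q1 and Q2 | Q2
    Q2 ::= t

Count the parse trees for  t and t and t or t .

2

Parse trees for t and t and t or t:
  [Q0 [Q0 [Q1 [Q1 [Q1 [Q2 t]] and [Q2 t]] and [Q2 t]]] or [Q1 [Q2 t]]]
  [Q0 [Q1 [Q1 [Q1 [Q2 t]] and [Q2 t]] and [Q2 t]] or [Q0 [Q1 [Q2 t]]]]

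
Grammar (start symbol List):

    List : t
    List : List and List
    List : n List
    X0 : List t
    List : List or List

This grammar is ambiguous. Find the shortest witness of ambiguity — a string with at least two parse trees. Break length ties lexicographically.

length 1: no string has ≥2 trees
length 2: no string has ≥2 trees
length 3: no string has ≥2 trees
length 4: n t and t has 2 parse trees

Two derivations of n t and t:
  List ⇒ List and List ⇒ n List and List ⇒ n t and List ⇒ n t and t
  List ⇒ n List ⇒ n List and List ⇒ n t and List ⇒ n t and t

n t and t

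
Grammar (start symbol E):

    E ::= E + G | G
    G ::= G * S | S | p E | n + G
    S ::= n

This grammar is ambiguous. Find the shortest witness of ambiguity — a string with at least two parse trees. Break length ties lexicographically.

n + n

length 1: no string has ≥2 trees
length 2: no string has ≥2 trees
length 3: n + n has 2 parse trees

Two derivations of n + n:
  E ⇒ E + G ⇒ G + G ⇒ S + G ⇒ n + G ⇒ n + S ⇒ n + n
  E ⇒ G ⇒ n + G ⇒ n + S ⇒ n + n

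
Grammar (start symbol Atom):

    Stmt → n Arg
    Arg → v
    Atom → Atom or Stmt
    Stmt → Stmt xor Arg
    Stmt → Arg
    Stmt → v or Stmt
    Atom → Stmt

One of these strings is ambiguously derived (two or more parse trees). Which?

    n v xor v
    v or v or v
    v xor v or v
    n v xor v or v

n v xor v: 1 tree
v or v or v: 4 trees
v xor v or v: 1 tree
n v xor v or v: 1 tree

v or v or v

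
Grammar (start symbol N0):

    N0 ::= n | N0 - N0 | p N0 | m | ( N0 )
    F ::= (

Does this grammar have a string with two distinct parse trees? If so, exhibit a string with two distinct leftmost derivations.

Ambiguous

Witness: p m - m

Derivation 1: N0 ⇒ N0 - N0 ⇒ p N0 - N0 ⇒ p m - N0 ⇒ p m - m
Derivation 2: N0 ⇒ p N0 ⇒ p N0 - N0 ⇒ p m - N0 ⇒ p m - m

Two distinct leftmost derivations for the same string.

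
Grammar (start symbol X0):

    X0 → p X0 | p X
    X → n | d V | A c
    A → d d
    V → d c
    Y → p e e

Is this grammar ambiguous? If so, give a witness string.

Witness: p d d c

Derivation 1: X0 ⇒ p X ⇒ p d V ⇒ p d d c
Derivation 2: X0 ⇒ p X ⇒ p A c ⇒ p d d c

Two distinct leftmost derivations for the same string.

Ambiguous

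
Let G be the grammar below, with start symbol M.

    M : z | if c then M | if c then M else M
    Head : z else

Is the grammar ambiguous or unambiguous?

Witness: if c then if c then z else z

Derivation 1: M ⇒ if c then M ⇒ if c then if c then M else M ⇒ if c then if c then z else M ⇒ if c then if c then z else z
Derivation 2: M ⇒ if c then M else M ⇒ if c then if c then M else M ⇒ if c then if c then z else M ⇒ if c then if c then z else z

Two distinct leftmost derivations for the same string.

Ambiguous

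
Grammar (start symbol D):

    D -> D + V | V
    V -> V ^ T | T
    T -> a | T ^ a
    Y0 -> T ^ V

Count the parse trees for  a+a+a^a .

Parse trees for a+a+a^a:
  [D [D [D [V [T a]]] + [V [T a]]] + [V [V [T a]] ^ [T a]]]
  [D [D [D [V [T a]]] + [V [T a]]] + [V [T [T a] ^ a]]]

2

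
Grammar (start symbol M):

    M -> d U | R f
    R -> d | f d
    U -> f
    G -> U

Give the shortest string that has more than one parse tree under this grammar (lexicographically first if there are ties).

length 2: d f has 2 parse trees

Two derivations of d f:
  M ⇒ d U ⇒ d f
  M ⇒ R f ⇒ d f

d f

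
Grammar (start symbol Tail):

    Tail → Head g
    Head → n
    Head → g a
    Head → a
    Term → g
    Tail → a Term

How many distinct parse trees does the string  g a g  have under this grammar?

1

Parse trees for g a g:
  [Tail [Head g a] g]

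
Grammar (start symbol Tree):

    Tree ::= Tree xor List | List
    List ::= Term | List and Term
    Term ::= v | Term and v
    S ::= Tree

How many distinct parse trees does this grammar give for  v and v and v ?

4

Parse trees for v and v and v:
  [Tree [List [Term [Term [Term v] and v] and v]]]
  [Tree [List [List [Term v]] and [Term [Term v] and v]]]
  [Tree [List [List [Term [Term v] and v]] and [Term v]]]
  [Tree [List [List [List [Term v]] and [Term v]] and [Term v]]]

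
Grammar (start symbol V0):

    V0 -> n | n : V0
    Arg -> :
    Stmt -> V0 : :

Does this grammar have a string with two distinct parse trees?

(Arg, Stmt are unreachable from V0, so their rules don't affect L(V0).) The reachable grammar is A → atom sep A | atom. Each atom is followed by either the separator (recurse) or end-of-string (stop) — no choice point.

Unambiguous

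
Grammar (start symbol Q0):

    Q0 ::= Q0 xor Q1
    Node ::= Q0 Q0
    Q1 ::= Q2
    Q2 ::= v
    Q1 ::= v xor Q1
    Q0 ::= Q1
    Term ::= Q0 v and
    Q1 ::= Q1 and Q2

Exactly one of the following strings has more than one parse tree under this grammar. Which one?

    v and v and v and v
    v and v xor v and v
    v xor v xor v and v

v and v and v and v: 1 tree
v and v xor v and v: 1 tree
v xor v xor v and v: 7 trees

v xor v xor v and v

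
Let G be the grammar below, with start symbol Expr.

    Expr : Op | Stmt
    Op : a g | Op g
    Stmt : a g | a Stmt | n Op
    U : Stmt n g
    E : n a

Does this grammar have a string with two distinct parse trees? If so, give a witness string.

Witness: a g

Derivation 1: Expr ⇒ Op ⇒ a g
Derivation 2: Expr ⇒ Stmt ⇒ a g

Two distinct leftmost derivations for the same string.

Ambiguous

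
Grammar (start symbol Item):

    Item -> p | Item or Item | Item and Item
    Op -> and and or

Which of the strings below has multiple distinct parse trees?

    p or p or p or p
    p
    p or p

p or p or p or p

p or p or p or p: 5 trees
p: 1 tree
p or p: 1 tree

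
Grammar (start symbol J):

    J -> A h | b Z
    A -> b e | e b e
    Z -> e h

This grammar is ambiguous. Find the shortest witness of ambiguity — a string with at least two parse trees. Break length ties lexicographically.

b e h

length 3: b e h has 2 parse trees

Two derivations of b e h:
  J ⇒ A h ⇒ b e h
  J ⇒ b Z ⇒ b e h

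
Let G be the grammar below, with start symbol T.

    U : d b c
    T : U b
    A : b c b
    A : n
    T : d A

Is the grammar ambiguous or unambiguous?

Witness: d b c b

Derivation 1: T ⇒ U b ⇒ d b c b
Derivation 2: T ⇒ d A ⇒ d b c b

Two distinct leftmost derivations for the same string.

Ambiguous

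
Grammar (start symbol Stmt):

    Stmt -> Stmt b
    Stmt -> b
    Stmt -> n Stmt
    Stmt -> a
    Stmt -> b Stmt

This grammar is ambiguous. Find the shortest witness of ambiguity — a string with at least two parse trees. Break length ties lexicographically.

b b

length 1: no string has ≥2 trees
length 2: b b has 2 parse trees

Two derivations of b b:
  Stmt ⇒ Stmt b ⇒ b b
  Stmt ⇒ b Stmt ⇒ b b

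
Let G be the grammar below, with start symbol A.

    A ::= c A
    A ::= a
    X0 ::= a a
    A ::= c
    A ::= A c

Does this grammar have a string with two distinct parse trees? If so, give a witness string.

Witness: c c

Derivation 1: A ⇒ c A ⇒ c c
Derivation 2: A ⇒ A c ⇒ c c

Two distinct leftmost derivations for the same string.

Ambiguous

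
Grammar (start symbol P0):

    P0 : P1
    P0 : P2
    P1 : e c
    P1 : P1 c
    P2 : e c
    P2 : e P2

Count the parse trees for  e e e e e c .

1

Parse trees for e e e e e c:
  [P0 [P2 e [P2 e [P2 e [P2 e [P2 e c]]]]]]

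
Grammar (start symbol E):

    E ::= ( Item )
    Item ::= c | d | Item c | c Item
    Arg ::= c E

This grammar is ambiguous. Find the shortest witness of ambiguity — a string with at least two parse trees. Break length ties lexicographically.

length 3: no string has ≥2 trees
length 4: ( c c ) has 2 parse trees

Two derivations of ( c c ):
  E ⇒ ( Item ) ⇒ ( Item c ) ⇒ ( c c )
  E ⇒ ( Item ) ⇒ ( c Item ) ⇒ ( c c )

( c c )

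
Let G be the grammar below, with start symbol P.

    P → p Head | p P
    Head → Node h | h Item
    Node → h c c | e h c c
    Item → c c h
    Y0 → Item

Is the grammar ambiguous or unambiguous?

Witness: p h c c h

Derivation 1: P ⇒ p Head ⇒ p Node h ⇒ p h c c h
Derivation 2: P ⇒ p Head ⇒ p h Item ⇒ p h c c h

Two distinct leftmost derivations for the same string.

Ambiguous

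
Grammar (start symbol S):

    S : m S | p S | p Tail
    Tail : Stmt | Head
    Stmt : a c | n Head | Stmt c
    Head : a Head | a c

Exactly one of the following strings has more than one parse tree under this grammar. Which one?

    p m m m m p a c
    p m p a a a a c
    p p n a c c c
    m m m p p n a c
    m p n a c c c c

p m m m m p a c: 2 trees
p m p a a a a c: 1 tree
p p n a c c c: 1 tree
m m m p p n a c: 1 tree
m p n a c c c c: 1 tree

p m m m m p a c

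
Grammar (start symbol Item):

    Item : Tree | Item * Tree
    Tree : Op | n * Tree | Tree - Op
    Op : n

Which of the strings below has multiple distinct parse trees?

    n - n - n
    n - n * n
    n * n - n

n * n - n

n - n - n: 1 tree
n - n * n: 1 tree
n * n - n: 3 trees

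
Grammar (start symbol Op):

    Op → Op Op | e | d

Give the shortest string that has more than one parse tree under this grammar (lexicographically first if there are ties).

d d d

length 1: no string has ≥2 trees
length 2: no string has ≥2 trees
length 3: d d d has 2 parse trees

Two derivations of d d d:
  Op ⇒ Op Op ⇒ Op Op Op ⇒ d Op Op ⇒ d d Op ⇒ d d d
  Op ⇒ Op Op ⇒ d Op ⇒ d Op Op ⇒ d d Op ⇒ d d d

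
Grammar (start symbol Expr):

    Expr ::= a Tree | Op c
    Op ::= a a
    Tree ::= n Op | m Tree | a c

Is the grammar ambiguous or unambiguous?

Witness: a a c

Derivation 1: Expr ⇒ a Tree ⇒ a a c
Derivation 2: Expr ⇒ Op c ⇒ a a c

Two distinct leftmost derivations for the same string.

Ambiguous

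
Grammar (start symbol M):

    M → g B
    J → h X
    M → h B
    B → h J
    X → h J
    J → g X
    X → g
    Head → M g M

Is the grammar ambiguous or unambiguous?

Only M, B, J, X are reachable from M; ignoring the rest: Each reachable nonterminal has at most one production per leading terminal, and all productions are right-linear; the derivation is determined token-by-token.

Unambiguous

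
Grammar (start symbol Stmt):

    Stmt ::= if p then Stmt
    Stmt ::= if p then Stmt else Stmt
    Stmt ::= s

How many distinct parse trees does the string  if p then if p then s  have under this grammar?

1

Parse trees for if p then if p then s:
  [Stmt if p then [Stmt if p then [Stmt s]]]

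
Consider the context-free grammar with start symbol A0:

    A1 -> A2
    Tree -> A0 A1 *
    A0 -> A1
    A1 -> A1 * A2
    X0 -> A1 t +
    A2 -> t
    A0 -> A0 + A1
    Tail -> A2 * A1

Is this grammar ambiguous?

(Tree, X0, Tail are unreachable from A0, so their rules don't affect L(A0).) The grammar is stratified — A0 handles '+' (left-recursive), A1 handles '*', A2 atoms. Each operator has a fixed associativity and precedence level, so every string has one parse.

Unambiguous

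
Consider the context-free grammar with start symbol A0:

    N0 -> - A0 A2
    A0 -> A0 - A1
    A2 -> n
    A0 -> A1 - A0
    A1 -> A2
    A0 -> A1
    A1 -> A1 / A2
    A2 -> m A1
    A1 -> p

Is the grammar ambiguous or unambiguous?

Ambiguous

Witness: n - n

Derivation 1: A0 ⇒ A0 - A1 ⇒ A1 - A1 ⇒ A2 - A1 ⇒ n - A1 ⇒ n - A2 ⇒ n - n
Derivation 2: A0 ⇒ A1 - A0 ⇒ A2 - A0 ⇒ n - A0 ⇒ n - A1 ⇒ n - A2 ⇒ n - n

Two distinct leftmost derivations for the same string.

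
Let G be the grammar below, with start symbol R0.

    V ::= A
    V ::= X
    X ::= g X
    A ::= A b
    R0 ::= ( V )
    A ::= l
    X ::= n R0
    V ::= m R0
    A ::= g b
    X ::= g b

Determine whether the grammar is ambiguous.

Witness: ( g b )

Derivation 1: R0 ⇒ ( V ) ⇒ ( A ) ⇒ ( g b )
Derivation 2: R0 ⇒ ( V ) ⇒ ( X ) ⇒ ( g b )

Two distinct leftmost derivations for the same string.

Ambiguous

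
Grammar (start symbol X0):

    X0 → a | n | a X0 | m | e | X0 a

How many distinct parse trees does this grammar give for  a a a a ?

8

Parse trees for a a a a:
  [X0 a [X0 a [X0 a [X0 a]]]]
  [X0 a [X0 a [X0 [X0 a] a]]]
  [X0 a [X0 [X0 a [X0 a]] a]]
  [X0 a [X0 [X0 [X0 a] a] a]]
  [X0 [X0 a [X0 a [X0 a]]] a]
  [X0 [X0 a [X0 [X0 a] a]] a]
  [X0 [X0 [X0 a [X0 a]] a] a]
  [X0 [X0 [X0 [X0 a] a] a] a]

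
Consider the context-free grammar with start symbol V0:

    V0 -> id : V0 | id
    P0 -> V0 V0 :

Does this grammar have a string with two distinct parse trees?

Only V0 is reachable from V0; ignoring the rest: The reachable grammar is A → atom sep A | atom. Each atom is followed by either the separator (recurse) or end-of-string (stop) — no choice point.

Unambiguous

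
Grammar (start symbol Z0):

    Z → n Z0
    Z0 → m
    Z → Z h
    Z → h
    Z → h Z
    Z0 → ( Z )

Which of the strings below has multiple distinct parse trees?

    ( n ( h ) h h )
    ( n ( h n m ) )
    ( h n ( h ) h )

( h n ( h ) h )

( n ( h ) h h ): 1 tree
( n ( h n m ) ): 1 tree
( h n ( h ) h ): 2 trees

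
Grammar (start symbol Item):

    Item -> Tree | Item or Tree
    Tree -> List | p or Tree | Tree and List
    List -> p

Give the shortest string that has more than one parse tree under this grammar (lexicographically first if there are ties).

p or p

length 1: no string has ≥2 trees
length 3: p or p has 2 parse trees

Two derivations of p or p:
  Item ⇒ Tree ⇒ p or Tree ⇒ p or List ⇒ p or p
  Item ⇒ Item or Tree ⇒ Tree or Tree ⇒ List or Tree ⇒ p or Tree ⇒ p or List ⇒ p or p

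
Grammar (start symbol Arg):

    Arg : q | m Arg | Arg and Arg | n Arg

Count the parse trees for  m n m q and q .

4

Parse trees for m n m q and q:
  [Arg m [Arg [Arg n [Arg m [Arg q]]] and [Arg q]]]
  [Arg m [Arg n [Arg m [Arg [Arg q] and [Arg q]]]]]
  [Arg m [Arg n [Arg [Arg m [Arg q]] and [Arg q]]]]
  [Arg [Arg m [Arg n [Arg m [Arg q]]]] and [Arg q]]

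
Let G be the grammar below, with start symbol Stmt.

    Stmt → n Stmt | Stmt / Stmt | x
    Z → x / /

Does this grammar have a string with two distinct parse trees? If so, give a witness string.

Ambiguous

Witness: n x / x

Derivation 1: Stmt ⇒ n Stmt ⇒ n Stmt / Stmt ⇒ n x / Stmt ⇒ n x / x
Derivation 2: Stmt ⇒ Stmt / Stmt ⇒ n Stmt / Stmt ⇒ n x / Stmt ⇒ n x / x

Two distinct leftmost derivations for the same string.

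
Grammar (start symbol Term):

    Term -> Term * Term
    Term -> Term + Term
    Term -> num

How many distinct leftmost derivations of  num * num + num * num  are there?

5

Parse trees for num * num + num * num:
  [Term [Term num] * [Term [Term [Term num] + [Term num]] * [Term num]]]
  [Term [Term num] * [Term [Term num] + [Term [Term num] * [Term num]]]]
  [Term [Term [Term num] * [Term [Term num] + [Term num]]] * [Term num]]
  [Term [Term [Term [Term num] * [Term num]] + [Term num]] * [Term num]]
  [Term [Term [Term num] * [Term num]] + [Term [Term num] * [Term num]]]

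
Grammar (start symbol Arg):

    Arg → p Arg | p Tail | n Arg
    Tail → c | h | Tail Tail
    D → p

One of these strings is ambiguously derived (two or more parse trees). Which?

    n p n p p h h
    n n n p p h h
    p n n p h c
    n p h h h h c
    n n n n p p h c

n p n p p h h: 1 tree
n n n p p h h: 1 tree
p n n p h c: 1 tree
n p h h h h c: 14 trees
n n n n p p h c: 1 tree

n p h h h h c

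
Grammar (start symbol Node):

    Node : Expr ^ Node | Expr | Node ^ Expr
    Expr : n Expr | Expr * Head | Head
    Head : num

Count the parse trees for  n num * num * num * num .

4

Parse trees for n num * num * num * num:
  [Node [Expr n [Expr [Expr [Expr [Expr [Head num]] * [Head num]] * [Head num]] * [Head num]]]]
  [Node [Expr [Expr n [Expr [Expr [Expr [Head num]] * [Head num]] * [Head num]]] * [Head num]]]
  [Node [Expr [Expr [Expr n [Expr [Expr [Head num]] * [Head num]]] * [Head num]] * [Head num]]]
  [Node [Expr [Expr [Expr [Expr n [Expr [Head num]]] * [Head num]] * [Head num]] * [Head num]]]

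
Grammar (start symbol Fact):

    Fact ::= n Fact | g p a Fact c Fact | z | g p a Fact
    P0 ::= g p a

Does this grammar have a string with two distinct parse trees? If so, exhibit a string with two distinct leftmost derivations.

Witness: g p a g p a z c z

Derivation 1: Fact ⇒ g p a Fact c Fact ⇒ g p a g p a Fact c Fact ⇒ g p a g p a z c Fact ⇒ g p a g p a z c z
Derivation 2: Fact ⇒ g p a Fact ⇒ g p a g p a Fact c Fact ⇒ g p a g p a z c Fact ⇒ g p a g p a z c z

Two distinct leftmost derivations for the same string.

Ambiguous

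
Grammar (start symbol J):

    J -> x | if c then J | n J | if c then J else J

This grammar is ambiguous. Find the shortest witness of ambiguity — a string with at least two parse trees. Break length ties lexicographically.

length 1: no string has ≥2 trees
length 2: no string has ≥2 trees
length 3: no string has ≥2 trees
length 4: no string has ≥2 trees
length 5: no string has ≥2 trees
length 6: no string has ≥2 trees
length 7: no string has ≥2 trees
length 8: no string has ≥2 trees
length 9: if c then if c then x else x has 2 parse trees

Two derivations of if c then if c then x else x:
  J ⇒ if c then J ⇒ if c then if c then J else J ⇒ if c then if c then x else J ⇒ if c then if c then x else x
  J ⇒ if c then J else J ⇒ if c then if c then J else J ⇒ if c then if c then x else J ⇒ if c then if c then x else x

if c then if c then x else x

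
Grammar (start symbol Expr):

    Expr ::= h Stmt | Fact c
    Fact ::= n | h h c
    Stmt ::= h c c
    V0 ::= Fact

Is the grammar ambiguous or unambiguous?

Witness: h h c c

Derivation 1: Expr ⇒ h Stmt ⇒ h h c c
Derivation 2: Expr ⇒ Fact c ⇒ h h c c

Two distinct leftmost derivations for the same string.

Ambiguous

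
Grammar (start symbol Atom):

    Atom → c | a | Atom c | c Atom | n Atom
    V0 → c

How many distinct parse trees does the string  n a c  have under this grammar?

2

Parse trees for n a c:
  [Atom [Atom n [Atom a]] c]
  [Atom n [Atom [Atom a] c]]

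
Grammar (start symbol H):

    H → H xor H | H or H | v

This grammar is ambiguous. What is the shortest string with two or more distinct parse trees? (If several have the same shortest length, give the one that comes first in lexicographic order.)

v or v or v

length 1: no string has ≥2 trees
length 3: no string has ≥2 trees
length 5: v or v or v has 2 parse trees

Two derivations of v or v or v:
  H ⇒ H or H ⇒ H or H or H ⇒ v or H or H ⇒ v or v or H ⇒ v or v or v
  H ⇒ H or H ⇒ v or H ⇒ v or H or H ⇒ v or v or H ⇒ v or v or v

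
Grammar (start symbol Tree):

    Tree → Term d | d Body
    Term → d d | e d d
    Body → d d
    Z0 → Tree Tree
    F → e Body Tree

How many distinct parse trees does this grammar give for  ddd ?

Parse trees for ddd:
  [Tree [Term d d] d]
  [Tree d [Body d d]]

2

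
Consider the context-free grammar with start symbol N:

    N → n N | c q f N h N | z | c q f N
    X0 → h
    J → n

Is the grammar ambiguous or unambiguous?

Witness: c q f c q f z h z

Derivation 1: N ⇒ c q f N h N ⇒ c q f c q f N h N ⇒ c q f c q f z h N ⇒ c q f c q f z h z
Derivation 2: N ⇒ c q f N ⇒ c q f c q f N h N ⇒ c q f c q f z h N ⇒ c q f c q f z h z

Two distinct leftmost derivations for the same string.

Ambiguous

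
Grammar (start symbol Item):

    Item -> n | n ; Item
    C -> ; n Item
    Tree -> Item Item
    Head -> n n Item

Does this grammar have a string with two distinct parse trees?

Unambiguous

(C, Tree, Head are unreachable from Item, so their rules don't affect L(Item).) Right-recursive list with a separator: after each atom, whether the separator follows determines the rule. One parse per string.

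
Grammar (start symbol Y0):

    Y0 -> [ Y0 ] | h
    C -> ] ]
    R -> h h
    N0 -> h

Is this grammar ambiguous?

(C, R, N0 are unreachable from Y0, so their rules don't affect L(Y0).) Each string is a nest of matched brackets around a single atom. An opening bracket forces the recursive rule; an atom forces the base rule.

Unambiguous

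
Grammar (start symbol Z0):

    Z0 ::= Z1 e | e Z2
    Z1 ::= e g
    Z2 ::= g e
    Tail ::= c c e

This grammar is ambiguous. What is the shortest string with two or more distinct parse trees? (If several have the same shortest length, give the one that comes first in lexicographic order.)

length 3: e g e has 2 parse trees

Two derivations of e g e:
  Z0 ⇒ Z1 e ⇒ e g e
  Z0 ⇒ e Z2 ⇒ e g e

e g e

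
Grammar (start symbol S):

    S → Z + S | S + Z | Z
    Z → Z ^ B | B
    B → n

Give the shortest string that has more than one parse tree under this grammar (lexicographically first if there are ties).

length 1: no string has ≥2 trees
length 3: n + n has 2 parse trees

Two derivations of n + n:
  S ⇒ Z + S ⇒ B + S ⇒ n + S ⇒ n + Z ⇒ n + B ⇒ n + n
  S ⇒ S + Z ⇒ Z + Z ⇒ B + Z ⇒ n + Z ⇒ n + B ⇒ n + n

n + n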